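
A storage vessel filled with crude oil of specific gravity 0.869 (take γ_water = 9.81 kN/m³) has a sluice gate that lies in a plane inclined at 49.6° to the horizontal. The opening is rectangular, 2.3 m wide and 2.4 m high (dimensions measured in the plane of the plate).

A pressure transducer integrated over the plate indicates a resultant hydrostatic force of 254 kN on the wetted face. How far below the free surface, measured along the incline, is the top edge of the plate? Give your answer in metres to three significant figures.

γ = 0.869 × 9.81 = 8.52489 kN/m³.
A = 2.3 × 2.4 = 5.52 m².
From F = γ·h_c·A, the centroid depth is h_c = 254/(8.52489 × 5.52) = 5.39766 m.
Let θ = 49.6° be the plate's angle to the horizontal; measure y along the incline from where the plane meets the free surface. Vertical depth h = y·sinθ with sinθ = 0.761538.
Along the incline, y_c = h_c/sinθ = 5.39766/0.761538 = 7.08784 m.
The centroid lies 2.4/2 = 1.2 m below the top edge, so the top edge sits at y_top = 7.08784 − 1.2 = 5.88784 m along the incline.

y_top ≈ 5.89 m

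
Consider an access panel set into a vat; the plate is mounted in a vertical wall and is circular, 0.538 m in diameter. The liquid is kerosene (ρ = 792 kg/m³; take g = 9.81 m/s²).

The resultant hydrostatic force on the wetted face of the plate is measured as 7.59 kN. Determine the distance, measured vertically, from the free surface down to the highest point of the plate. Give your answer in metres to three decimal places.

γ = ρg = 792 × 9.81 / 1000 = 7.76952 kN/m³.
A = π(0.269)² = 0.227329 m².
From F = γ·h_c·A, the centroid depth is h_c = 7.59/(7.76952 × 0.227329) = 4.29727 m.
The centroid is at the centre, 0.269 m below the top of the plate, so the highest point sits at h_top = 4.29727 − 0.269 = 4.02827 m below the surface.

d_top ≈ 4.028 m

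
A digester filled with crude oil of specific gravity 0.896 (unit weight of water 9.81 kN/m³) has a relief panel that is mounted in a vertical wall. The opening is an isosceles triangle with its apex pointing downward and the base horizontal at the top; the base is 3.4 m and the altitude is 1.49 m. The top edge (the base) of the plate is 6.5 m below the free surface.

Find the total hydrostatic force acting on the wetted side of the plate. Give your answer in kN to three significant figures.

F ≈ 156 kN

γ = 0.896 × 9.81 = 8.78976 kN/m³.
With the apex down, the centroid sits h/3 = 1.49/3 = 0.496667 m below the base (the top edge), so the centroid depth is h_c = 6.5 + 0.496667 = 6.99667 m.
A = ½ × 3.4 × 1.49 = 2.533 m².
Resultant F = γ·h_c·A = 8.78976 × 6.99667 × 2.533 = 155.777 kN.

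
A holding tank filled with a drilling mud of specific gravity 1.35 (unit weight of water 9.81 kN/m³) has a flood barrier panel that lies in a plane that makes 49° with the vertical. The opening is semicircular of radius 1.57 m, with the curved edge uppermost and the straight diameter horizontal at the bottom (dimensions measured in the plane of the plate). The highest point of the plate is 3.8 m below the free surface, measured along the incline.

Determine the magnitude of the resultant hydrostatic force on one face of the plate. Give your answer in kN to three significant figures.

γ = 1.35 × 9.81 = 13.2435 kN/m³.
The plate makes 49° with the vertical, i.e. θ = 90° − 49° = 41° to the horizontal. Measuring y along the incline from the free-surface line, vertical depth h = y·sinθ with sinθ = 0.656059.
The centroid lies 4r/(3π) = 0.666329 m above the diameter, so r − 4r/(3π) = 1.57 − 0.666329 = 0.903671 m below the topmost point, so y_c = 3.8 + 0.903671 = 4.70367 m and h_c = 4.70367 × 0.656059 = 3.08589 m.
A = πr²/2 = π × 1.57²/2 = 3.87186 m².
Resultant F = γ·h_c·A = 13.2435 × 3.08589 × 3.87186 = 158.235 kN.

F ≈ 158 kN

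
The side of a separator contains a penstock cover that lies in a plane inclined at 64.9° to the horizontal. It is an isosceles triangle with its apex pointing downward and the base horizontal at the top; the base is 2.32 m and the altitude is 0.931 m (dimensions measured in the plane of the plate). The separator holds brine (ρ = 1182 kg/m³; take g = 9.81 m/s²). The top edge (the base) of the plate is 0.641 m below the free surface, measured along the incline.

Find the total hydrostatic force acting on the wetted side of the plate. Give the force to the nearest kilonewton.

F ≈ 11 kN

γ = ρg = 1182 × 9.81 / 1000 = 11.59542 kN/m³.
Let θ = 64.9° be the plate's angle to the horizontal; measure y along the incline from where the plane meets the free surface. Vertical depth h = y·sinθ with sinθ = 0.905569.
With the apex down, the centroid sits h/3 = 0.931/3 = 0.310333 m below the base (the top edge), so y_c = 0.641 + 0.310333 = 0.951333 m and h_c = 0.951333 × 0.905569 = 0.861498 m.
A = ½ × 2.32 × 0.931 = 1.07996 m².
Resultant F = γ·h_c·A = 11.59542 × 0.861498 × 1.07996 = 10.7882 kN.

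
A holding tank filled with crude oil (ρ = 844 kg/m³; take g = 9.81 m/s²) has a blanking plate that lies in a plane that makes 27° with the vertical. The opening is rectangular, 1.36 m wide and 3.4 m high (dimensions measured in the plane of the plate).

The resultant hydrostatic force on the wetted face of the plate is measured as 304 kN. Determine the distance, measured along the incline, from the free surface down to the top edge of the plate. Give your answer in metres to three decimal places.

y_top ≈ 7.212 m

γ = ρg = 844 × 9.81 / 1000 = 8.27964 kN/m³.
A = 1.36 × 3.4 = 4.624 m².
From F = γ·h_c·A, the centroid depth is h_c = 304/(8.27964 × 4.624) = 7.94044 m.
The plate makes 27° with the vertical, i.e. θ = 90° − 27° = 63° to the horizontal. Measuring y along the incline from the free-surface line, vertical depth h = y·sinθ with sinθ = 0.891007.
Along the incline, y_c = h_c/sinθ = 7.94044/0.891007 = 8.91176 m.
The centroid lies 3.4/2 = 1.7 m below the top edge, so the top edge sits at y_top = 8.91176 − 1.7 = 7.21176 m along the incline.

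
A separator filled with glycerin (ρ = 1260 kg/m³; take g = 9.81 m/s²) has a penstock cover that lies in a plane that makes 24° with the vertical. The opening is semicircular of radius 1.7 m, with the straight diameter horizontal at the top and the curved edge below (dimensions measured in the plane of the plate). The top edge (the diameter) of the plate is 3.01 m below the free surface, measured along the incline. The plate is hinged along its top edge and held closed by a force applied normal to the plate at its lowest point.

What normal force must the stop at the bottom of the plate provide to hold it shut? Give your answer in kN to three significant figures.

γ = ρg = 1260 × 9.81 / 1000 = 12.3606 kN/m³.
The plate makes 24° with the vertical, i.e. θ = 90° − 24° = 66° to the horizontal. Measuring y along the incline from the free-surface line, vertical depth h = y·sinθ with sinθ = 0.913545.
The centroid of a semicircle lies 4r/(3π) = 0.721502 m from the diameter, here below the top edge, so y_c = 3.01 + 0.721502 = 3.7315 m and h_c = 3.7315 × 0.913545 = 3.40889 m.
A = πr²/2 = π × 1.7²/2 = 4.5396 m².
Resultant F = γ·h_c·A = 12.3606 × 3.40889 × 4.5396 = 191.28 kN.
I_c = (π/8 − 8/(9π))·r⁴ = 0.109757 × 1.7⁴ = 0.916701 m⁴.
Centre of pressure: y_p = y_c + I_c/(y_c·A) = 3.7315 + 0.916701/(3.7315 × 4.5396) = 3.7315 + 0.0541161 = 3.78562 m along the plane.
The resultant acts 0.721502 + 0.0541161 = 0.775618 m (along the plate) below the hinge at the top edge, so the moment about the hinge is M = F × 0.775618 = 191.28 × 0.775618 = 148.36 kN·m.
A normal force at the bottom, 1.7 m from the hinge, must supply this moment: P = 148.36/1.7 = 87.2706 kN.

P ≈ 87.3 kN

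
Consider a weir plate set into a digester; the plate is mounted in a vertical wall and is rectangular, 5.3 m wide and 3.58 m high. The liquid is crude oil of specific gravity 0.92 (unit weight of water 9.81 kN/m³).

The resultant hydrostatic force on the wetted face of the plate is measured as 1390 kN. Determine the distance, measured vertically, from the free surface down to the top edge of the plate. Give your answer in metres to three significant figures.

γ = 0.92 × 9.81 = 9.0252 kN/m³.
A = 5.3 × 3.58 = 18.974 m².
From F = γ·h_c·A, the centroid depth is h_c = 1390/(9.0252 × 18.974) = 8.11707 m.
The centroid lies 3.58/2 = 1.79 m below the top edge, so the top edge sits at h_top = 8.11707 − 1.79 = 6.32707 m below the surface.

d_top ≈ 6.33 m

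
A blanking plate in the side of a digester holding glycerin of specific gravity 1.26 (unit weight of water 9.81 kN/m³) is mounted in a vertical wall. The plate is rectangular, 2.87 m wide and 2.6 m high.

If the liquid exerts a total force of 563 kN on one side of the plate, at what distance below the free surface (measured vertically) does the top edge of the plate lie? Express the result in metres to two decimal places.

d_top ≈ 4.80 m

γ = 1.26 × 9.81 = 12.3606 kN/m³.
A = 2.87 × 2.6 = 7.462 m².
From F = γ·h_c·A, the centroid depth is h_c = 563/(12.3606 × 7.462) = 6.10399 m.
The centroid lies 2.6/2 = 1.3 m below the top edge, so the top edge sits at h_top = 6.10399 − 1.3 = 4.80399 m below the surface.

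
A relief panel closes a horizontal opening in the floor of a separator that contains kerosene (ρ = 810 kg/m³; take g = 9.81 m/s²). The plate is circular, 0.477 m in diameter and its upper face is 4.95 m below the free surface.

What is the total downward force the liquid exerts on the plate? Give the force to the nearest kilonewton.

γ = ρg = 810 × 9.81 / 1000 = 7.9461 kN/m³.
The plate is horizontal, so pressure is uniform at p = γ·h = 7.9461 × 4.95 = 39.3332 kN/m².
A = π(0.2385)² = 0.178701 m².
F = p·A = 39.3332 × 0.178701 = 7.02888 kN.

F ≈ 7 kN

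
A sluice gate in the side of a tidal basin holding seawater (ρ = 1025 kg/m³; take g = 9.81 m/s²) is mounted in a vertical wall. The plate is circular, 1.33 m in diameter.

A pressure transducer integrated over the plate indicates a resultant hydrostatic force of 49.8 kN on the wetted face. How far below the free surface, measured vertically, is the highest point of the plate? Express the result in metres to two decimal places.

d_top ≈ 2.90 m

γ = ρg = 1025 × 9.81 / 1000 = 10.05525 kN/m³.
A = π(0.665)² = 1.38929 m².
From F = γ·h_c·A, the centroid depth is h_c = 49.8/(10.05525 × 1.38929) = 3.56487 m.
The centroid is at the centre, 0.665 m below the top of the plate, so the highest point sits at h_top = 3.56487 − 0.665 = 2.89987 m below the surface.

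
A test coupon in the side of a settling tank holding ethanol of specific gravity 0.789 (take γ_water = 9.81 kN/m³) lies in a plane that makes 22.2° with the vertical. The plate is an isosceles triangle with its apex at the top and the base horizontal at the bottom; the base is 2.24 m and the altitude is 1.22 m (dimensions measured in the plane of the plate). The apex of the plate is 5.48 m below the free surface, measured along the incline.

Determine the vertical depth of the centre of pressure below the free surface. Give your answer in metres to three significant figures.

h_p = 5.84 m

γ = 0.789 × 9.81 = 7.74009 kN/m³.
The plate makes 22.2° with the vertical, i.e. θ = 90° − 22.2° = 67.8° to the horizontal. Measuring y along the incline from the free-surface line, vertical depth h = y·sinθ with sinθ = 0.925871.
With the apex up, the centroid sits 2h/3 = 2 × 1.22/3 = 0.813333 m below the apex, so y_c = 5.48 + 0.813333 = 6.29333 m and h_c = 6.29333 × 0.925871 = 5.82681 m.
A = ½ × 2.24 × 1.22 = 1.3664 m².
Resultant F = γ·h_c·A = 7.74009 × 5.82681 × 1.3664 = 61.6247 kN.
I_c = b·h³/36 = 2.24 × 1.22³/36 = 0.112986 m⁴.
Centre of pressure: y_p = y_c + I_c/(y_c·A) = 6.29333 + 0.112986/(6.29333 × 1.3664) = 6.29333 + 0.0131391 = 6.30647 m along the plane.
Vertically, h_p = y_p·sinθ = 6.30647 × 0.925871 = 5.83898 m.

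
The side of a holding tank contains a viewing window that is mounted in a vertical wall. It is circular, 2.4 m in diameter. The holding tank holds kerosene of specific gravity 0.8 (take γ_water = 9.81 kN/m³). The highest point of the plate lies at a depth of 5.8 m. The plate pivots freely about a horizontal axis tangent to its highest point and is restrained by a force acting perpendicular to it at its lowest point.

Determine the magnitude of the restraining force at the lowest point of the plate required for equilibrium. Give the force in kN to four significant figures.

γ = 0.8 × 9.81 = 7.848 kN/m³.
The centroid is at the centre, 1.2 m below the top of the plate, so the centroid depth is h_c = 5.8 + 1.2 = 7 m.
A = π(1.2)² = 4.52389 m².
Resultant F = γ·h_c·A = 7.848 × 7 × 4.52389 = 248.524 kN.
I_c = πr⁴/4 = π × 1.2⁴/4 = 1.6286 m⁴.
Centre of pressure: y_p = y_c + I_c/(y_c·A) = 7 + 1.6286/(7 × 4.52389) = 7 + 0.0514286 = 7.05143 m along the plane.
The resultant acts 1.2 + 0.0514286 = 1.25143 m (along the plate) below the hinge at the top edge, so the moment about the hinge is M = F × 1.25143 = 248.524 × 1.25143 = 311.01 kN·m.
A normal force at the bottom, 2.4 m from the hinge, must supply this moment: P = 311.01/2.4 = 129.588 kN.

P ≈ 129.6 kN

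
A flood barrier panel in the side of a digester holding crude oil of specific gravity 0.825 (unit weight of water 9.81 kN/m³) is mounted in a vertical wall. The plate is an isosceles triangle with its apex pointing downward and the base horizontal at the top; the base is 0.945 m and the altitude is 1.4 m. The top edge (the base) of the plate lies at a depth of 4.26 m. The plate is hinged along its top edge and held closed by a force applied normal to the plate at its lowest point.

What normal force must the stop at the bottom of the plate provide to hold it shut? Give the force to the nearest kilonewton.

γ = 0.825 × 9.81 = 8.09325 kN/m³.
With the apex down, the centroid sits h/3 = 1.4/3 = 0.466667 m below the base (the top edge), so the centroid depth is h_c = 4.26 + 0.466667 = 4.72667 m.
A = ½ × 0.945 × 1.4 = 0.6615 m².
Resultant F = γ·h_c·A = 8.09325 × 4.72667 × 0.6615 = 25.3051 kN.
I_c = b·h³/36 = 0.945 × 1.4³/36 = 0.07203 m⁴.
Centre of pressure: y_p = y_c + I_c/(y_c·A) = 4.72667 + 0.07203/(4.72667 × 0.6615) = 4.72667 + 0.0230371 = 4.74971 m along the plane.
The resultant acts 0.466667 + 0.0230371 = 0.489704 m (along the plate) below the hinge at the top edge, so the moment about the hinge is M = F × 0.489704 = 25.3051 × 0.489704 = 12.392 kN·m.
A normal force at the bottom, 1.4 m from the hinge, must supply this moment: P = 12.392/1.4 = 8.85143 kN.

P ≈ 9 kN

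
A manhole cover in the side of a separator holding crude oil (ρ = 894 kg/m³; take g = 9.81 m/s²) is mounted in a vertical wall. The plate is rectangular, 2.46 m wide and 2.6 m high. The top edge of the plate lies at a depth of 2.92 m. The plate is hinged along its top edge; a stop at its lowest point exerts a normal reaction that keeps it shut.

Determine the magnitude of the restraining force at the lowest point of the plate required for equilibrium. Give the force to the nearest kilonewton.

γ = ρg = 894 × 9.81 / 1000 = 8.77014 kN/m³.
The centroid lies 2.6/2 = 1.3 m below the top edge, so the centroid depth is h_c = 2.92 + 1.3 = 4.22 m.
A = 2.46 × 2.6 = 6.396 m².
Resultant F = γ·h_c·A = 8.77014 × 4.22 × 6.396 = 236.716 kN.
I_c = b·h³/12 = 2.46 × 2.6³/12 = 3.60308 m⁴.
Centre of pressure: y_p = y_c + I_c/(y_c·A) = 4.22 + 3.60308/(4.22 × 6.396) = 4.22 + 0.133491 = 4.35349 m along the plane.
The resultant acts 1.3 + 0.133491 = 1.43349 m (along the plate) below the hinge at the top edge, so the moment about the hinge is M = F × 1.43349 = 236.716 × 1.43349 = 339.33 kN·m.
A normal force at the bottom, 2.6 m from the hinge, must supply this moment: P = 339.33/2.6 = 130.512 kN.

P ≈ 131 kN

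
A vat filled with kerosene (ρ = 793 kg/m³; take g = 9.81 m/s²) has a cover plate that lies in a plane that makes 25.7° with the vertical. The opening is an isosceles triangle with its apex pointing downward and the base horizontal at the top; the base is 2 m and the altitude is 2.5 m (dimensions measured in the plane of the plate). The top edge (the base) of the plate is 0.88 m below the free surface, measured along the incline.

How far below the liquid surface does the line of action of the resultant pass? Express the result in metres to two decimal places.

h_p = 1.73 m

γ = ρg = 793 × 9.81 / 1000 = 7.77933 kN/m³.
The plate makes 25.7° with the vertical, i.e. θ = 90° − 25.7° = 64.3° to the horizontal. Measuring y along the incline from the free-surface line, vertical depth h = y·sinθ with sinθ = 0.901077.
With the apex down, the centroid sits h/3 = 2.5/3 = 0.833333 m below the base (the top edge), so y_c = 0.88 + 0.833333 = 1.71333 m and h_c = 1.71333 × 0.901077 = 1.54384 m.
A = ½ × 2 × 2.5 = 2.5 m².
Resultant F = γ·h_c·A = 7.77933 × 1.54384 × 2.5 = 30.0251 kN.
I_c = b·h³/36 = 2 × 2.5³/36 = 0.868056 m⁴.
Centre of pressure: y_p = y_c + I_c/(y_c·A) = 1.71333 + 0.868056/(1.71333 × 2.5) = 1.71333 + 0.202659 = 1.91599 m along the plane.
Vertically, h_p = y_p·sinθ = 1.91599 × 0.901077 = 1.72645 m.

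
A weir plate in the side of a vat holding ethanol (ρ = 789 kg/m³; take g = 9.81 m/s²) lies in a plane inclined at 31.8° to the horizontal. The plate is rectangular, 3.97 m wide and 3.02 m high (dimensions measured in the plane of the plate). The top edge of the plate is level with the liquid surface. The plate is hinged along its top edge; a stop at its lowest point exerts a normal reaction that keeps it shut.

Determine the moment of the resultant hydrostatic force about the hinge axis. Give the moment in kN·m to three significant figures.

M ≈ 149 kN·m

γ = ρg = 789 × 9.81 / 1000 = 7.74009 kN/m³.
Let θ = 31.8° be the plate's angle to the horizontal; measure y along the incline from where the plane meets the free surface. Vertical depth h = y·sinθ with sinθ = 0.526956.
The centroid lies 3.02/2 = 1.51 m below the top edge, so y_c = 1.51 m and h_c = 1.51 × 0.526956 = 0.795704 m.
A = 3.97 × 3.02 = 11.9894 m².
Resultant F = γ·h_c·A = 7.74009 × 0.795704 × 11.9894 = 73.8406 kN.
I_c = b·h³/12 = 3.97 × 3.02³/12 = 9.11234 m⁴.
Centre of pressure: y_p = y_c + I_c/(y_c·A) = 1.51 + 9.11234/(1.51 × 11.9894) = 1.51 + 0.503333 = 2.01333 m along the plane.
The resultant acts 1.51 + 0.503333 = 2.01333 m (along the plate) below the hinge at the top edge, so the moment about the hinge is M = F × 2.01333 = 73.8406 × 2.01333 = 148.665 kN·m.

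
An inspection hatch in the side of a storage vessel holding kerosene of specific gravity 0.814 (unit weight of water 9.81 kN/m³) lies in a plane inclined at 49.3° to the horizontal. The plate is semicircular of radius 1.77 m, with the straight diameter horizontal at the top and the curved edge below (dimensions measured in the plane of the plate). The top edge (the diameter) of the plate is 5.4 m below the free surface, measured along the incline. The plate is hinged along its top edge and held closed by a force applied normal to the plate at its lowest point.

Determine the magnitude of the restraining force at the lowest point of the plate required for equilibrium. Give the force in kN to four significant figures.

γ = 0.814 × 9.81 = 7.98534 kN/m³.
Let θ = 49.3° be the plate's angle to the horizontal; measure y along the incline from where the plane meets the free surface. Vertical depth h = y·sinθ with sinθ = 0.758134.
The centroid of a semicircle lies 4r/(3π) = 0.751211 m from the diameter, here below the top edge, so y_c = 5.4 + 0.751211 = 6.15121 m and h_c = 6.15121 × 0.758134 = 4.66344 m.
A = πr²/2 = π × 1.77²/2 = 4.92115 m².
Resultant F = γ·h_c·A = 7.98534 × 4.66344 × 4.92115 = 183.259 kN.
I_c = (π/8 − 8/(9π))·r⁴ = 0.109757 × 1.77⁴ = 1.07727 m⁴.
Centre of pressure: y_p = y_c + I_c/(y_c·A) = 6.15121 + 1.07727/(6.15121 × 4.92115) = 6.15121 + 0.0355875 = 6.1868 m along the plane.
The resultant acts 0.751211 + 0.0355875 = 0.786798 m (along the plate) below the hinge at the top edge, so the moment about the hinge is M = F × 0.786798 = 183.259 × 0.786798 = 144.188 kN·m.
A normal force at the bottom, 1.77 m from the hinge, must supply this moment: P = 144.188/1.77 = 81.4621 kN.

P ≈ 81.46 kN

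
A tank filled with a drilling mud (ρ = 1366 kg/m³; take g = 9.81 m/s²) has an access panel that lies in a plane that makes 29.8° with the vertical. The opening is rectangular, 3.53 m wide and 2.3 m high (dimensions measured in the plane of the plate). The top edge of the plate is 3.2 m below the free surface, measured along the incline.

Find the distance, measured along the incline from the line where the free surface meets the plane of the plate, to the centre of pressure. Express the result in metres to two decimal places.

γ = ρg = 1366 × 9.81 / 1000 = 13.40046 kN/m³.
The plate makes 29.8° with the vertical, i.e. θ = 90° − 29.8° = 60.2° to the horizontal. Measuring y along the incline from the free-surface line, vertical depth h = y·sinθ with sinθ = 0.867765.
The centroid lies 2.3/2 = 1.15 m below the top edge, so y_c = 3.2 + 1.15 = 4.35 m and h_c = 4.35 × 0.867765 = 3.77478 m.
A = 3.53 × 2.3 = 8.119 m².
Resultant F = γ·h_c·A = 13.40046 × 3.77478 × 8.119 = 410.69 kN.
I_c = b·h³/12 = 3.53 × 2.3³/12 = 3.57913 m⁴.
Centre of pressure: y_p = y_c + I_c/(y_c·A) = 4.35 + 3.57913/(4.35 × 8.119) = 4.35 + 0.101341 = 4.45134 m along the plane.

y_p = 4.45 m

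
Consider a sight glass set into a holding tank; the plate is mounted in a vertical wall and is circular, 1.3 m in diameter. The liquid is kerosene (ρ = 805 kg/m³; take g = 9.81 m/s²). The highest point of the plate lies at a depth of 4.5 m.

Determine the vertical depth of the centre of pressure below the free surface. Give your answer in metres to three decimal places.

γ = ρg = 805 × 9.81 / 1000 = 7.89705 kN/m³.
The centroid is at the centre, 0.65 m below the top of the plate, so the centroid depth is h_c = 4.5 + 0.65 = 5.15 m.
A = π(0.65)² = 1.32732 m².
Resultant F = γ·h_c·A = 7.89705 × 5.15 × 1.32732 = 53.9818 kN.
I_c = πr⁴/4 = π × 0.65⁴/4 = 0.140198 m⁴.
Centre of pressure: y_p = y_c + I_c/(y_c·A) = 5.15 + 0.140198/(5.15 × 1.32732) = 5.15 + 0.0205097 = 5.17051 m along the plane.

h_p = 5.171 m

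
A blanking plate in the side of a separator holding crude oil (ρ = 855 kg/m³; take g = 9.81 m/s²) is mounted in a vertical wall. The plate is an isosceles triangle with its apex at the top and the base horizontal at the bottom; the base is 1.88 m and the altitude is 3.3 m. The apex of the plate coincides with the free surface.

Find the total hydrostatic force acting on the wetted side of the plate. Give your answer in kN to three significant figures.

F ≈ 57.2 kN

γ = ρg = 855 × 9.81 / 1000 = 8.38755 kN/m³.
With the apex up, the centroid sits 2h/3 = 2 × 3.3/3 = 2.2 m below the apex, so the centroid depth is h_c = 2.2 m.
A = ½ × 1.88 × 3.3 = 3.102 m².
Resultant F = γ·h_c·A = 8.38755 × 2.2 × 3.102 = 57.24 kN.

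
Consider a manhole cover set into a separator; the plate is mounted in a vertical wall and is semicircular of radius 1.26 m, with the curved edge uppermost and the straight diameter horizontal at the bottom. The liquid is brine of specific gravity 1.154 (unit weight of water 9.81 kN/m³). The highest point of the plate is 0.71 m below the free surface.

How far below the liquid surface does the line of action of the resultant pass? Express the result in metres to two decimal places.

h_p = 1.51 m

γ = 1.154 × 9.81 = 11.32074 kN/m³.
The centroid lies 4r/(3π) = 0.534761 m above the diameter, so r − 4r/(3π) = 1.26 − 0.534761 = 0.725239 m below the topmost point, so the centroid depth is h_c = 0.71 + 0.725239 = 1.43524 m.
A = πr²/2 = π × 1.26²/2 = 2.4938 m².
Resultant F = γ·h_c·A = 11.32074 × 1.43524 × 2.4938 = 40.5192 kN.
I_c = (π/8 − 8/(9π))·r⁴ = 0.109757 × 1.26⁴ = 0.27664 m⁴.
Centre of pressure: y_p = y_c + I_c/(y_c·A) = 1.43524 + 0.27664/(1.43524 × 2.4938) = 1.43524 + 0.077291 = 1.51253 m along the plane.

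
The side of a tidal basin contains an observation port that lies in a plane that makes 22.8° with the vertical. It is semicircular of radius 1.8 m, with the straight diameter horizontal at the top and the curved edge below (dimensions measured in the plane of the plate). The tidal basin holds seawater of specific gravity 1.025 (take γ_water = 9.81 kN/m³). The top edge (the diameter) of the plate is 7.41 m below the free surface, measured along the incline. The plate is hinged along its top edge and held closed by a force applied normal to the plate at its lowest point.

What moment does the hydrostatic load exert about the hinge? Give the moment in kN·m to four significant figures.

M ≈ 305.3 kN·m

γ = 1.025 × 9.81 = 10.05525 kN/m³.
The plate makes 22.8° with the vertical, i.e. θ = 90° − 22.8° = 67.2° to the horizontal. Measuring y along the incline from the free-surface line, vertical depth h = y·sinθ with sinθ = 0.921863.
The centroid of a semicircle lies 4r/(3π) = 0.763944 m from the diameter, here below the top edge, so y_c = 7.41 + 0.763944 = 8.17394 m and h_c = 8.17394 × 0.921863 = 7.53525 m.
A = πr²/2 = π × 1.8²/2 = 5.08938 m².
Resultant F = γ·h_c·A = 10.05525 × 7.53525 × 5.08938 = 385.616 kN.
I_c = (π/8 − 8/(9π))·r⁴ = 0.109757 × 1.8⁴ = 1.15219 m⁴.
Centre of pressure: y_p = y_c + I_c/(y_c·A) = 8.17394 + 1.15219/(8.17394 × 5.08938) = 8.17394 + 0.0276967 = 8.20164 m along the plane.
The resultant acts 0.763944 + 0.0276967 = 0.791641 m (along the plate) below the hinge at the top edge, so the moment about the hinge is M = F × 0.791641 = 385.616 × 0.791641 = 305.269 kN·m.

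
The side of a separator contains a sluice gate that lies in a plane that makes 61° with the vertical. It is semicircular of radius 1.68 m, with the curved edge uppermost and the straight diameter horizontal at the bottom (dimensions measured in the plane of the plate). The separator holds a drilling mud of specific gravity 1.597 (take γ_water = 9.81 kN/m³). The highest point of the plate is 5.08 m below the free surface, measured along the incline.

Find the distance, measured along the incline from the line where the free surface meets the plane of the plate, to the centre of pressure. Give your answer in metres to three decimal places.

γ = 1.597 × 9.81 = 15.66657 kN/m³.
The plate makes 61° with the vertical, i.e. θ = 90° − 61° = 29° to the horizontal. Measuring y along the incline from the free-surface line, vertical depth h = y·sinθ with sinθ = 0.484810.
The centroid lies 4r/(3π) = 0.713014 m above the diameter, so r − 4r/(3π) = 1.68 − 0.713014 = 0.966986 m below the topmost point, so y_c = 5.08 + 0.966986 = 6.04699 m and h_c = 6.04699 × 0.484810 = 2.93164 m.
A = πr²/2 = π × 1.68²/2 = 4.43342 m².
Resultant F = γ·h_c·A = 15.66657 × 2.93164 × 4.43342 = 203.621 kN.
I_c = (π/8 − 8/(9π))·r⁴ = 0.109757 × 1.68⁴ = 0.874318 m⁴.
Centre of pressure: y_p = y_c + I_c/(y_c·A) = 6.04699 + 0.874318/(6.04699 × 4.43342) = 6.04699 + 0.032613 = 6.0796 m along the plane.

y_p = 6.080 m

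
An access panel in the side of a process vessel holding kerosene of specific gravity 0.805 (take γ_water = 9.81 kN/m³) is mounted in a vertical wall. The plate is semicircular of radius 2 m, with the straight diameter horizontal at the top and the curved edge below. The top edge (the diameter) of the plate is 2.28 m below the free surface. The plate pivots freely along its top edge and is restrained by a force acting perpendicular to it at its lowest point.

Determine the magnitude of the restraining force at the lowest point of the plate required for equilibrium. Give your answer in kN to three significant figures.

P ≈ 72.8 kN

γ = 0.805 × 9.81 = 7.89705 kN/m³.
The centroid of a semicircle lies 4r/(3π) = 0.848826 m from the diameter, here below the top edge, so the centroid depth is h_c = 2.28 + 0.848826 = 3.12883 m.
A = πr²/2 = π × 2²/2 = 6.28319 m².
Resultant F = γ·h_c·A = 7.89705 × 3.12883 × 6.28319 = 155.248 kN.
I_c = (π/8 − 8/(9π))·r⁴ = 0.109757 × 2⁴ = 1.75611 m⁴.
Centre of pressure: y_p = y_c + I_c/(y_c·A) = 3.12883 + 1.75611/(3.12883 × 6.28319) = 3.12883 + 0.0893284 = 3.21816 m along the plane.
The resultant acts 0.848826 + 0.0893284 = 0.938154 m (along the plate) below the hinge at the top edge, so the moment about the hinge is M = F × 0.938154 = 155.248 × 0.938154 = 145.647 kN·m.
A normal force at the bottom, 2 m from the hinge, must supply this moment: P = 145.647/2 = 72.8235 kN.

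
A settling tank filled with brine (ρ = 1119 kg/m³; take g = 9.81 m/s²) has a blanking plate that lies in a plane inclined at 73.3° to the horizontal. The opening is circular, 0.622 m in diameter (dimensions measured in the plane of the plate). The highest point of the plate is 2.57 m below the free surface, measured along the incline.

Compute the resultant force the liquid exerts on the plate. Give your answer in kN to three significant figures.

F ≈ 9.20 kN

γ = ρg = 1119 × 9.81 / 1000 = 10.97739 kN/m³.
Let θ = 73.3° be the plate's angle to the horizontal; measure y along the incline from where the plane meets the free surface. Vertical depth h = y·sinθ with sinθ = 0.957822.
The centroid is at the centre, 0.311 m below the top of the plate, so y_c = 2.57 + 0.311 = 2.881 m and h_c = 2.881 × 0.957822 = 2.75949 m.
A = π(0.311)² = 0.303858 m².
Resultant F = γ·h_c·A = 10.97739 × 2.75949 × 0.303858 = 9.20447 kN.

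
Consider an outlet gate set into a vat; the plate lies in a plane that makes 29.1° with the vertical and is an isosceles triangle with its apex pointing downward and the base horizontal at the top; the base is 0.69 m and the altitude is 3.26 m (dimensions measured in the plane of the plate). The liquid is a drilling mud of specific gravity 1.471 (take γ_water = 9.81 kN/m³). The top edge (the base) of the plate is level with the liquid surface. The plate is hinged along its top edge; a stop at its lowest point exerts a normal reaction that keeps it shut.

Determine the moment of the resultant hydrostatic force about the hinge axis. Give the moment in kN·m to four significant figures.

γ = 1.471 × 9.81 = 14.43051 kN/m³.
The plate makes 29.1° with the vertical, i.e. θ = 90° − 29.1° = 60.9° to the horizontal. Measuring y along the incline from the free-surface line, vertical depth h = y·sinθ with sinθ = 0.873772.
With the apex down, the centroid sits h/3 = 3.26/3 = 1.08667 m below the base (the top edge), so y_c = 1.08667 m and h_c = 1.08667 × 0.873772 = 0.949502 m.
A = ½ × 0.69 × 3.26 = 1.1247 m².
Resultant F = γ·h_c·A = 14.43051 × 0.949502 × 1.1247 = 15.4104 kN.
I_c = b·h³/36 = 0.69 × 3.26³/36 = 0.664048 m⁴.
Centre of pressure: y_p = y_c + I_c/(y_c·A) = 1.08667 + 0.664048/(1.08667 × 1.1247) = 1.08667 + 0.543332 = 1.63 m along the plane.
The resultant acts 1.08667 + 0.543332 = 1.63 m (along the plate) below the hinge at the top edge, so the moment about the hinge is M = F × 1.63 = 15.4104 × 1.63 = 25.119 kN·m.

M ≈ 25.12 kN·m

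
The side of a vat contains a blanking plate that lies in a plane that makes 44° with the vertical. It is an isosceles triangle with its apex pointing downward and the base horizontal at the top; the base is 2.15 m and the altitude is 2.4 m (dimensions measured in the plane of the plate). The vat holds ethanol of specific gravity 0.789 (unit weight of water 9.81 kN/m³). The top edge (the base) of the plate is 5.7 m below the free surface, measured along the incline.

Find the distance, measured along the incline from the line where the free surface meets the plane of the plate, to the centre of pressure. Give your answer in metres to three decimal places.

γ = 0.789 × 9.81 = 7.74009 kN/m³.
The plate makes 44° with the vertical, i.e. θ = 90° − 44° = 46° to the horizontal. Measuring y along the incline from the free-surface line, vertical depth h = y·sinθ with sinθ = 0.719340.
With the apex down, the centroid sits h/3 = 2.4/3 = 0.8 m below the base (the top edge), so y_c = 5.7 + 0.8 = 6.5 m and h_c = 6.5 × 0.719340 = 4.67571 m.
A = ½ × 2.15 × 2.4 = 2.58 m².
Resultant F = γ·h_c·A = 7.74009 × 4.67571 × 2.58 = 93.3713 kN.
I_c = b·h³/36 = 2.15 × 2.4³/36 = 0.8256 m⁴.
Centre of pressure: y_p = y_c + I_c/(y_c·A) = 6.5 + 0.8256/(6.5 × 2.58) = 6.5 + 0.0492308 = 6.54923 m along the plane.

y_p = 6.549 m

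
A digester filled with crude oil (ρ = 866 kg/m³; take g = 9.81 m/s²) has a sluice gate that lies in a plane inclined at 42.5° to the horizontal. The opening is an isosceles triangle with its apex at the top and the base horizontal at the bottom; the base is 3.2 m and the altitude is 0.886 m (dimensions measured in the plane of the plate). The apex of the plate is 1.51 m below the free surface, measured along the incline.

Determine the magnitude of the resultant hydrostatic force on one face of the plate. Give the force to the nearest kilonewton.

F ≈ 17 kN

γ = ρg = 866 × 9.81 / 1000 = 8.49546 kN/m³.
Let θ = 42.5° be the plate's angle to the horizontal; measure y along the incline from where the plane meets the free surface. Vertical depth h = y·sinθ with sinθ = 0.675590.
With the apex up, the centroid sits 2h/3 = 2 × 0.886/3 = 0.590667 m below the apex, so y_c = 1.51 + 0.590667 = 2.10067 m and h_c = 2.10067 × 0.675590 = 1.41919 m.
A = ½ × 3.2 × 0.886 = 1.4176 m².
Resultant F = γ·h_c·A = 8.49546 × 1.41919 × 1.4176 = 17.0915 kN.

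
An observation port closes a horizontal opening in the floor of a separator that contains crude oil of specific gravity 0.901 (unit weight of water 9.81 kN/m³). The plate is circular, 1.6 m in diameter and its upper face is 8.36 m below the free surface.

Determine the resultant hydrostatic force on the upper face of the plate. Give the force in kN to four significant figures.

γ = 0.901 × 9.81 = 8.83881 kN/m³.
The plate is horizontal, so pressure is uniform at p = γ·h = 8.83881 × 8.36 = 73.8925 kN/m².
A = π(0.8)² = 2.01062 m².
F = p·A = 73.8925 × 2.01062 = 148.57 kN.

F ≈ 148.6 kN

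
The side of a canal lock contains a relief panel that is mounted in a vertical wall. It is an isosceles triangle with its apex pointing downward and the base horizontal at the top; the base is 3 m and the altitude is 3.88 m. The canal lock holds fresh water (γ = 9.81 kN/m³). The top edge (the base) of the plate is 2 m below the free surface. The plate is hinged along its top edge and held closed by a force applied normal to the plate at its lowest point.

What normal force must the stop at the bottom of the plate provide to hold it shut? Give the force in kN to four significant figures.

P ≈ 74.98 kN

γ = 9.81 kN/m³.
With the apex down, the centroid sits h/3 = 3.88/3 = 1.29333 m below the base (the top edge), so the centroid depth is h_c = 2 + 1.29333 = 3.29333 m.
A = ½ × 3 × 3.88 = 5.82 m².
Resultant F = γ·h_c·A = 9.81 × 3.29333 × 5.82 = 188.03 kN.
I_c = b·h³/36 = 3 × 3.88³/36 = 4.86759 m⁴.
Centre of pressure: y_p = y_c + I_c/(y_c·A) = 3.29333 + 4.86759/(3.29333 × 5.82) = 3.29333 + 0.253954 = 3.54728 m along the plane.
The resultant acts 1.29333 + 0.253954 = 1.54728 m (along the plate) below the hinge at the top edge, so the moment about the hinge is M = F × 1.54728 = 188.03 × 1.54728 = 290.935 kN·m.
A normal force at the bottom, 3.88 m from the hinge, must supply this moment: P = 290.935/3.88 = 74.9832 kN.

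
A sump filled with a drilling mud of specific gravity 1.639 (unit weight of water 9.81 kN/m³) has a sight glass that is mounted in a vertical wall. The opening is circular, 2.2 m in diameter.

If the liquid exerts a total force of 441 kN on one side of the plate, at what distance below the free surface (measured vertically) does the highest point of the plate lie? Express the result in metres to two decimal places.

γ = 1.639 × 9.81 = 16.07859 kN/m³.
A = π(1.1)² = 3.80133 m².
From F = γ·h_c·A, the centroid depth is h_c = 441/(16.07859 × 3.80133) = 7.21531 m.
The centroid is at the centre, 1.1 m below the top of the plate, so the highest point sits at h_top = 7.21531 − 1.1 = 6.11531 m below the surface.

d_top ≈ 6.12 m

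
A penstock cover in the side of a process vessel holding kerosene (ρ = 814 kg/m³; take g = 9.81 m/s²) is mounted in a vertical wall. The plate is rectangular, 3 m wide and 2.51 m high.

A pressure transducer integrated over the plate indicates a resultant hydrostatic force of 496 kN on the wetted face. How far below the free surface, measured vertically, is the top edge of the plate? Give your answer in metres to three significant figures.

γ = ρg = 814 × 9.81 / 1000 = 7.98534 kN/m³.
A = 3 × 2.51 = 7.53 m².
From F = γ·h_c·A, the centroid depth is h_c = 496/(7.98534 × 7.53) = 8.24885 m.
The centroid lies 2.51/2 = 1.255 m below the top edge, so the top edge sits at h_top = 8.24885 − 1.255 = 6.99385 m below the surface.

d_top ≈ 6.99 m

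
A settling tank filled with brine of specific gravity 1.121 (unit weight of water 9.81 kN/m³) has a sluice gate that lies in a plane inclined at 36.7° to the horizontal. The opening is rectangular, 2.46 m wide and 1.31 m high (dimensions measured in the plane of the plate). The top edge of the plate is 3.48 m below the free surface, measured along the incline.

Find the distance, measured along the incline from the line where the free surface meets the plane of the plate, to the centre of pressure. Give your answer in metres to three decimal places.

y_p = 4.170 m

γ = 1.121 × 9.81 = 10.99701 kN/m³.
Let θ = 36.7° be the plate's angle to the horizontal; measure y along the incline from where the plane meets the free surface. Vertical depth h = y·sinθ with sinθ = 0.597625.
The centroid lies 1.31/2 = 0.655 m below the top edge, so y_c = 3.48 + 0.655 = 4.135 m and h_c = 4.135 × 0.597625 = 2.47118 m.
A = 2.46 × 1.31 = 3.2226 m².
Resultant F = γ·h_c·A = 10.99701 × 2.47118 × 3.2226 = 87.5761 kN.
I_c = b·h³/12 = 2.46 × 1.31³/12 = 0.460859 m⁴.
Centre of pressure: y_p = y_c + I_c/(y_c·A) = 4.135 + 0.460859/(4.135 × 3.2226) = 4.135 + 0.0345849 = 4.16958 m along the plane.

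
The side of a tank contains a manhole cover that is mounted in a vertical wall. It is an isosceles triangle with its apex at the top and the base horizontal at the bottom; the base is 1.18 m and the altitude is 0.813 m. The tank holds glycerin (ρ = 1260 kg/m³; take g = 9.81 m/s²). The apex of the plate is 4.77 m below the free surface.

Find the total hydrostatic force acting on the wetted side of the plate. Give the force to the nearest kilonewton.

γ = ρg = 1260 × 9.81 / 1000 = 12.3606 kN/m³.
With the apex up, the centroid sits 2h/3 = 2 × 0.813/3 = 0.542 m below the apex, so the centroid depth is h_c = 4.77 + 0.542 = 5.312 m.
A = ½ × 1.18 × 0.813 = 0.47967 m².
Resultant F = γ·h_c·A = 12.3606 × 5.312 × 0.47967 = 31.4949 kN.

F ≈ 31 kN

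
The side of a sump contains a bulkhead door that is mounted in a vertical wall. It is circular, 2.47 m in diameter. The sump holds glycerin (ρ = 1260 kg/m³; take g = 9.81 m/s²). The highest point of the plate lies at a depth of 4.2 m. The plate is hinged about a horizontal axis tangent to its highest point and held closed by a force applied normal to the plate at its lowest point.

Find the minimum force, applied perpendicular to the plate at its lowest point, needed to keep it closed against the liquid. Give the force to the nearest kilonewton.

γ = ρg = 1260 × 9.81 / 1000 = 12.3606 kN/m³.
The centroid is at the centre, 1.235 m below the top of the plate, so the centroid depth is h_c = 4.2 + 1.235 = 5.435 m.
A = π(1.235)² = 4.79164 m².
Resultant F = γ·h_c·A = 12.3606 × 5.435 × 4.79164 = 321.902 kN.
I_c = πr⁴/4 = π × 1.235⁴/4 = 1.82708 m⁴.
Centre of pressure: y_p = y_c + I_c/(y_c·A) = 5.435 + 1.82708/(5.435 × 4.79164) = 5.435 + 0.0701575 = 5.50516 m along the plane.
The resultant acts 1.235 + 0.0701575 = 1.30516 m (along the plate) below the hinge at the top edge, so the moment about the hinge is M = F × 1.30516 = 321.902 × 1.30516 = 420.134 kN·m.
A normal force at the bottom, 2.47 m from the hinge, must supply this moment: P = 420.134/2.47 = 170.095 kN.

P ≈ 170 kN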